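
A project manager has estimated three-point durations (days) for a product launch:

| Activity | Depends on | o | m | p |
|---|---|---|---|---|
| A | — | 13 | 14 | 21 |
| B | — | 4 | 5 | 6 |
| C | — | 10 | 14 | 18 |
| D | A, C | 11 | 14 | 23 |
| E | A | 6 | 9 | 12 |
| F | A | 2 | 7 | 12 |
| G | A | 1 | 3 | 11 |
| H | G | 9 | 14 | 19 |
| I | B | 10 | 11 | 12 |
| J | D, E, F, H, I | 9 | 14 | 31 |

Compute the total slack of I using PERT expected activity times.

te_A = (13 + 4·14 + 21)/6 = 90/6 = 15
te_B = (4 + 4·5 + 6)/6 = 30/6 = 5
te_C = (10 + 4·14 + 18)/6 = 84/6 = 14
te_D = (11 + 4·14 + 23)/6 = 90/6 = 15
te_E = (6 + 4·9 + 12)/6 = 54/6 = 9
te_F = (2 + 4·7 + 12)/6 = 42/6 = 7
te_G = (1 + 4·3 + 11)/6 = 24/6 = 4
te_H = (9 + 4·14 + 19)/6 = 84/6 = 14
te_I = (10 + 4·11 + 12)/6 = 66/6 = 11
te_J = (9 + 4·14 + 31)/6 = 96/6 = 16

Forward pass:
ES_A = 0; EF_A = 15
ES_B = 0; EF_B = 5
ES_C = 0; EF_C = 14
ES_D = max(EF_A=15, EF_C=14) = 15; EF_D = 15+15 = 30
ES_E = 15; EF_E = 15+9 = 24
ES_F = 15; EF_F = 15+7 = 22
ES_G = 15; EF_G = 15+4 = 19
ES_H = 19; EF_H = 19+14 = 33
ES_I = 5; EF_I = 5+11 = 16
ES_J = max(EF_D=30, EF_E=24, EF_F=22, EF_H=33, EF_I=16) = 33; EF_J = 33+16 = 49
Expected project duration μ = 49 days. Critical path: A → G → H → J.

Backward pass:
LF_J = 49; LS_J = 49−16 = 33
LF_I = LS_J = 33; LS_I = 33−11 = 22
LF_H = LS_J = 33; LS_H = 33−14 = 19
LF_G = LS_H = 19; LS_G = 19−4 = 15
LF_F = LS_J = 33; LS_F = 33−7 = 26
LF_E = LS_J = 33; LS_E = 33−9 = 24
LF_D = LS_J = 33; LS_D = 33−15 = 18
LF_C = LS_D = 18; LS_C = 18−14 = 4
LF_B = LS_I = 22; LS_B = 22−5 = 17
LF_A = min(LS_D=18, LS_E=24, LS_F=26, LS_G=15) = 15; LS_A = 15−15 = 0
Slack_I = LS_I − ES_I = 22 − 5 = 17

17 days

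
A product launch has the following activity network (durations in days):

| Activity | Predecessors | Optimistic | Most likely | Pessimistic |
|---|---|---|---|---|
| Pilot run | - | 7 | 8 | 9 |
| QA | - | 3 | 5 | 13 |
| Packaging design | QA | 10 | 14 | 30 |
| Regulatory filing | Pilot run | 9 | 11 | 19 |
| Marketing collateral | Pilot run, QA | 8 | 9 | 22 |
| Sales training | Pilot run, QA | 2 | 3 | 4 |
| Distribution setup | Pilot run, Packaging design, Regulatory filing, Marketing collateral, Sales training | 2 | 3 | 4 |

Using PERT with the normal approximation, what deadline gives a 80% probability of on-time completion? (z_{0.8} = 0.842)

28.2 days

te_Pilot run = (7 + 4·8 + 9)/6 = 48/6 = 8; σ²_Pilot run = ((9−7)/6)² = 0.111
te_QA = (3 + 4·5 + 13)/6 = 36/6 = 6; σ²_QA = ((13−3)/6)² = 2.778
te_Packaging design = (10 + 4·14 + 30)/6 = 96/6 = 16; σ²_Packaging design = ((30−10)/6)² = 11.111
te_Regulatory filing = (9 + 4·11 + 19)/6 = 72/6 = 12; σ²_Regulatory filing = ((19−9)/6)² = 2.778
te_Marketing collateral = (8 + 4·9 + 22)/6 = 66/6 = 11; σ²_Marketing collateral = ((22−8)/6)² = 5.444
te_Sales training = (2 + 4·3 + 4)/6 = 18/6 = 3; σ²_Sales training = ((4−2)/6)² = 0.111
te_Distribution setup = (2 + 4·3 + 4)/6 = 18/6 = 3; σ²_Distribution setup = ((4−2)/6)² = 0.111

Forward pass:
ES_Pilot run = 0; EF_Pilot run = 8
ES_QA = 0; EF_QA = 6
ES_Packaging design = 6; EF_Packaging design = 6+16 = 22
ES_Regulatory filing = 8; EF_Regulatory filing = 8+12 = 20
ES_Marketing collateral = max(EF_Pilot run=8, EF_QA=6) = 8; EF_Marketing collateral = 8+11 = 19
ES_Sales training = max(EF_Pilot run=8, EF_QA=6) = 8; EF_Sales training = 8+3 = 11
ES_Distribution setup = max(EF_Pilot run=8, EF_Packaging design=22, EF_Regulatory filing=20, EF_Marketing collateral=19, EF_Sales training=11) = 22; EF_Distribution setup = 22+3 = 25
Expected project duration μ = 25 days. Critical path: QA → Packaging design → Distribution setup.

Variance along critical path = 2.778 + 11.111 + 0.111 = 14.000; σ = 3.742 days.
D = μ + z·σ = 25 + 0.842·3.742 = 28.2 days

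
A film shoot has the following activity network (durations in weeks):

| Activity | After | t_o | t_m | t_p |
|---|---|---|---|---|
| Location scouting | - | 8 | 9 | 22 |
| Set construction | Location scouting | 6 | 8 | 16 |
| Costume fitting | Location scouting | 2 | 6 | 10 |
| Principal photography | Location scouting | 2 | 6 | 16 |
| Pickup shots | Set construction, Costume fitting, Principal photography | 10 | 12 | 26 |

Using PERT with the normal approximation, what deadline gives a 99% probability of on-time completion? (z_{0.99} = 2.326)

te_Location scouting = (8 + 4·9 + 22)/6 = 66/6 = 11; σ²_Location scouting = ((22−8)/6)² = 5.444
te_Set construction = (6 + 4·8 + 16)/6 = 54/6 = 9; σ²_Set construction = ((16−6)/6)² = 2.778
te_Costume fitting = (2 + 4·6 + 10)/6 = 36/6 = 6; σ²_Costume fitting = ((10−2)/6)² = 1.778
te_Principal photography = (2 + 4·6 + 16)/6 = 42/6 = 7; σ²_Principal photography = ((16−2)/6)² = 5.444
te_Pickup shots = (10 + 4·12 + 26)/6 = 84/6 = 14; σ²_Pickup shots = ((26−10)/6)² = 7.111

Forward pass:
ES_Location scouting = 0; EF_Location scouting = 11
ES_Set construction = 11; EF_Set construction = 11+9 = 20
ES_Costume fitting = 11; EF_Costume fitting = 11+6 = 17
ES_Principal photography = 11; EF_Principal photography = 11+7 = 18
ES_Pickup shots = max(EF_Set construction=20, EF_Costume fitting=17, EF_Principal photography=18) = 20; EF_Pickup shots = 20+14 = 34
Expected project duration μ = 34 weeks. Critical path: Location scouting → Set construction → Pickup shots.

Variance along critical path = 5.444 + 2.778 + 7.111 = 15.333; σ = 3.916 weeks.
D = μ + z·σ = 34 + 2.326·3.916 = 43.1 weeks

43.1 weeks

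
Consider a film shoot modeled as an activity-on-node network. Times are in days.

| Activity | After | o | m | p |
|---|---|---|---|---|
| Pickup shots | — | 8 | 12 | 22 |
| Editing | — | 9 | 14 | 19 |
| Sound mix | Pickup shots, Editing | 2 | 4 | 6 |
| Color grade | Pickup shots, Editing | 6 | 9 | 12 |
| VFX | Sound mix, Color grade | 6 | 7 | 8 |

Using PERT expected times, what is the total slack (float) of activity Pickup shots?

te_Pickup shots = (8 + 4·12 + 22)/6 = 78/6 = 13
te_Editing = (9 + 4·14 + 19)/6 = 84/6 = 14
te_Sound mix = (2 + 4·4 + 6)/6 = 24/6 = 4
te_Color grade = (6 + 4·9 + 12)/6 = 54/6 = 9
te_VFX = (6 + 4·7 + 8)/6 = 42/6 = 7

Forward pass:
ES_Pickup shots = 0; EF_Pickup shots = 13
ES_Editing = 0; EF_Editing = 14
ES_Sound mix = max(EF_Pickup shots=13, EF_Editing=14) = 14; EF_Sound mix = 14+4 = 18
ES_Color grade = max(EF_Pickup shots=13, EF_Editing=14) = 14; EF_Color grade = 14+9 = 23
ES_VFX = max(EF_Sound mix=18, EF_Color grade=23) = 23; EF_VFX = 23+7 = 30
Expected project duration μ = 30 days. Critical path: Editing → Color grade → VFX.

Backward pass:
LF_VFX = 30; LS_VFX = 30−7 = 23
LF_Color grade = LS_VFX = 23; LS_Color grade = 23−9 = 14
LF_Sound mix = LS_VFX = 23; LS_Sound mix = 23−4 = 19
LF_Editing = min(LS_Sound mix=19, LS_Color grade=14) = 14; LS_Editing = 14−14 = 0
LF_Pickup shots = min(LS_Sound mix=19, LS_Color grade=14) = 14; LS_Pickup shots = 14−13 = 1
Slack_Pickup shots = LS_Pickup shots − ES_Pickup shots = 1 − 0 = 1

1 days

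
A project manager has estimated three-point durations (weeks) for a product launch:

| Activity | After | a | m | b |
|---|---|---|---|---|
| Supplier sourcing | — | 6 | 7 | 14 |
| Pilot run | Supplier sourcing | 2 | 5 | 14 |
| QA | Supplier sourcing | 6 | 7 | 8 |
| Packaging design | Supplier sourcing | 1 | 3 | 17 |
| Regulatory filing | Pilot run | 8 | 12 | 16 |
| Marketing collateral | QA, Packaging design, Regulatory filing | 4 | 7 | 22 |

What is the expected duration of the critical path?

te_Supplier sourcing = (6 + 4·7 + 14)/6 = 48/6 = 8
te_Pilot run = (2 + 4·5 + 14)/6 = 36/6 = 6
te_QA = (6 + 4·7 + 8)/6 = 42/6 = 7
te_Packaging design = (1 + 4·3 + 17)/6 = 30/6 = 5
te_Regulatory filing = (8 + 4·12 + 16)/6 = 72/6 = 12
te_Marketing collateral = (4 + 4·7 + 22)/6 = 54/6 = 9

Forward pass:
ES_Supplier sourcing = 0; EF_Supplier sourcing = 8
ES_Pilot run = 8; EF_Pilot run = 8+6 = 14
ES_QA = 8; EF_QA = 8+7 = 15
ES_Packaging design = 8; EF_Packaging design = 8+5 = 13
ES_Regulatory filing = 14; EF_Regulatory filing = 14+12 = 26
ES_Marketing collateral = max(EF_QA=15, EF_Packaging design=13, EF_Regulatory filing=26) = 26; EF_Marketing collateral = 26+9 = 35
Expected project duration μ = 35 weeks. Critical path: Supplier sourcing → Pilot run → Regulatory filing → Marketing collateral.

35 weeks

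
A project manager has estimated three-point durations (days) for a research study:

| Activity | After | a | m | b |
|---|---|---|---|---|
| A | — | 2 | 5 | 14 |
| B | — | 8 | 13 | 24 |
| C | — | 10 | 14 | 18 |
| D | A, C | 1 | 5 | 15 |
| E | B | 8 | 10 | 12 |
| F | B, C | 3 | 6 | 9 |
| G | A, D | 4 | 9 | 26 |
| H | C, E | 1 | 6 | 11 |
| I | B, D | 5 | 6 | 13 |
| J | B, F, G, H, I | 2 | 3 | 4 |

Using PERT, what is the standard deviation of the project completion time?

te_A = (2 + 4·5 + 14)/6 = 36/6 = 6; σ²_A = ((14−2)/6)² = 4.000
te_B = (8 + 4·13 + 24)/6 = 84/6 = 14; σ²_B = ((24−8)/6)² = 7.111
te_C = (10 + 4·14 + 18)/6 = 84/6 = 14; σ²_C = ((18−10)/6)² = 1.778
te_D = (1 + 4·5 + 15)/6 = 36/6 = 6; σ²_D = ((15−1)/6)² = 5.444
te_E = (8 + 4·10 + 12)/6 = 60/6 = 10; σ²_E = ((12−8)/6)² = 0.444
te_F = (3 + 4·6 + 9)/6 = 36/6 = 6; σ²_F = ((9−3)/6)² = 1.000
te_G = (4 + 4·9 + 26)/6 = 66/6 = 11; σ²_G = ((26−4)/6)² = 13.444
te_H = (1 + 4·6 + 11)/6 = 36/6 = 6; σ²_H = ((11−1)/6)² = 2.778
te_I = (5 + 4·6 + 13)/6 = 42/6 = 7; σ²_I = ((13−5)/6)² = 1.778
te_J = (2 + 4·3 + 4)/6 = 18/6 = 3; σ²_J = ((4−2)/6)² = 0.111

Forward pass:
ES_A = 0; EF_A = 6
ES_B = 0; EF_B = 14
ES_C = 0; EF_C = 14
ES_D = max(EF_A=6, EF_C=14) = 14; EF_D = 14+6 = 20
ES_E = 14; EF_E = 14+10 = 24
ES_F = max(EF_B=14, EF_C=14) = 14; EF_F = 14+6 = 20
ES_G = max(EF_A=6, EF_D=20) = 20; EF_G = 20+11 = 31
ES_H = max(EF_C=14, EF_E=24) = 24; EF_H = 24+6 = 30
ES_I = max(EF_B=14, EF_D=20) = 20; EF_I = 20+7 = 27
ES_J = max(EF_B=14, EF_F=20, EF_G=31, EF_H=30, EF_I=27) = 31; EF_J = 31+3 = 34
Expected project duration μ = 34 days. Critical path: C → D → G → J.

Variance along critical path = 1.778 + 5.444 + 13.444 + 0.111 = 20.778
σ = √20.778 = 4.558 days

4.56 days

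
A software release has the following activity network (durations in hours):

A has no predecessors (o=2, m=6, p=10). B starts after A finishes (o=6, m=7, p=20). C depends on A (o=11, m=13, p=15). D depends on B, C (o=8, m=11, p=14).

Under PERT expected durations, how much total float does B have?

te_A = (2 + 4·6 + 10)/6 = 36/6 = 6
te_B = (6 + 4·7 + 20)/6 = 54/6 = 9
te_C = (11 + 4·13 + 15)/6 = 78/6 = 13
te_D = (8 + 4·11 + 14)/6 = 66/6 = 11

Forward pass:
ES_A = 0; EF_A = 6
ES_B = 6; EF_B = 6+9 = 15
ES_C = 6; EF_C = 6+13 = 19
ES_D = max(EF_B=15, EF_C=19) = 19; EF_D = 19+11 = 30
Expected project duration μ = 30 hours. Critical path: A → C → D.

Backward pass:
LF_D = 30; LS_D = 30−11 = 19
LF_C = LS_D = 19; LS_C = 19−13 = 6
LF_B = LS_D = 19; LS_B = 19−9 = 10
LF_A = min(LS_B=10, LS_C=6) = 6; LS_A = 6−6 = 0
Slack_B = LS_B − ES_B = 10 − 6 = 4

4 hours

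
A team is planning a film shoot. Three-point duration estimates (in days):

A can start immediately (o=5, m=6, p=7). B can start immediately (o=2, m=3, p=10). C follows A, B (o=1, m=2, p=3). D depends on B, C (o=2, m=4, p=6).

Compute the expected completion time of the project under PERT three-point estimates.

12 days

te_A = (5 + 4·6 + 7)/6 = 36/6 = 6
te_B = (2 + 4·3 + 10)/6 = 24/6 = 4
te_C = (1 + 4·2 + 3)/6 = 12/6 = 2
te_D = (2 + 4·4 + 6)/6 = 24/6 = 4

Forward pass:
ES_A = 0; EF_A = 6
ES_B = 0; EF_B = 4
ES_C = max(EF_A=6, EF_B=4) = 6; EF_C = 6+2 = 8
ES_D = max(EF_B=4, EF_C=8) = 8; EF_D = 8+4 = 12
Expected project duration μ = 12 days. Critical path: A → C → D.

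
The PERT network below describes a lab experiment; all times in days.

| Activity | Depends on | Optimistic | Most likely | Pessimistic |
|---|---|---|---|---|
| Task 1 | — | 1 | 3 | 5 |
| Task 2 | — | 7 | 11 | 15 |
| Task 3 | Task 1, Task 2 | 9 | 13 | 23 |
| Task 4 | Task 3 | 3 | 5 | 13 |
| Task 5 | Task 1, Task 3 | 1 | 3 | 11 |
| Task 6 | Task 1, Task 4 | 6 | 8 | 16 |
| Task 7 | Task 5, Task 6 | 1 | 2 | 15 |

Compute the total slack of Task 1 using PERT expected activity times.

8 days

te_Task 1 = (1 + 4·3 + 5)/6 = 18/6 = 3
te_Task 2 = (7 + 4·11 + 15)/6 = 66/6 = 11
te_Task 3 = (9 + 4·13 + 23)/6 = 84/6 = 14
te_Task 4 = (3 + 4·5 + 13)/6 = 36/6 = 6
te_Task 5 = (1 + 4·3 + 11)/6 = 24/6 = 4
te_Task 6 = (6 + 4·8 + 16)/6 = 54/6 = 9
te_Task 7 = (1 + 4·2 + 15)/6 = 24/6 = 4

Forward pass:
ES_Task 1 = 0; EF_Task 1 = 3
ES_Task 2 = 0; EF_Task 2 = 11
ES_Task 3 = max(EF_Task 1=3, EF_Task 2=11) = 11; EF_Task 3 = 11+14 = 25
ES_Task 4 = 25; EF_Task 4 = 25+6 = 31
ES_Task 5 = max(EF_Task 1=3, EF_Task 3=25) = 25; EF_Task 5 = 25+4 = 29
ES_Task 6 = max(EF_Task 1=3, EF_Task 4=31) = 31; EF_Task 6 = 31+9 = 40
ES_Task 7 = max(EF_Task 5=29, EF_Task 6=40) = 40; EF_Task 7 = 40+4 = 44
Expected project duration μ = 44 days. Critical path: Task 2 → Task 3 → Task 4 → Task 6 → Task 7.

Backward pass:
LF_Task 7 = 44; LS_Task 7 = 44−4 = 40
LF_Task 6 = LS_Task 7 = 40; LS_Task 6 = 40−9 = 31
LF_Task 5 = LS_Task 7 = 40; LS_Task 5 = 40−4 = 36
LF_Task 4 = LS_Task 6 = 31; LS_Task 4 = 31−6 = 25
LF_Task 3 = min(LS_Task 4=25, LS_Task 5=36) = 25; LS_Task 3 = 25−14 = 11
LF_Task 2 = LS_Task 3 = 11; LS_Task 2 = 11−11 = 0
LF_Task 1 = min(LS_Task 3=11, LS_Task 5=36, LS_Task 6=31) = 11; LS_Task 1 = 11−3 = 8
Slack_Task 1 = LS_Task 1 − ES_Task 1 = 8 − 0 = 8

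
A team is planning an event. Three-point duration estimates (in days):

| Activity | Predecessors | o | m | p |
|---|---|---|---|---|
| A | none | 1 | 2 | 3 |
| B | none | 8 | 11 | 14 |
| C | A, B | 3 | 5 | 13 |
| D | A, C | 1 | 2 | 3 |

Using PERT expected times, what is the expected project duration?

19 days

te_A = (1 + 4·2 + 3)/6 = 12/6 = 2
te_B = (8 + 4·11 + 14)/6 = 66/6 = 11
te_C = (3 + 4·5 + 13)/6 = 36/6 = 6
te_D = (1 + 4·2 + 3)/6 = 12/6 = 2

Forward pass:
ES_A = 0; EF_A = 2
ES_B = 0; EF_B = 11
ES_C = max(EF_A=2, EF_B=11) = 11; EF_C = 11+6 = 17
ES_D = max(EF_A=2, EF_C=17) = 17; EF_D = 17+2 = 19
Expected project duration μ = 19 days. Critical path: B → C → D.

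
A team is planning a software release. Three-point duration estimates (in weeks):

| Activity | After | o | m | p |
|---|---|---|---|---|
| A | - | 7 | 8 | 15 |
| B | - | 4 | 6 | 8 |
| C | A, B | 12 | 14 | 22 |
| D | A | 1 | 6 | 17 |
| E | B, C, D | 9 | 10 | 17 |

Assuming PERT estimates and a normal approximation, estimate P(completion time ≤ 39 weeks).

0.944

te_A = (7 + 4·8 + 15)/6 = 54/6 = 9; σ²_A = ((15−7)/6)² = 1.778
te_B = (4 + 4·6 + 8)/6 = 36/6 = 6; σ²_B = ((8−4)/6)² = 0.444
te_C = (12 + 4·14 + 22)/6 = 90/6 = 15; σ²_C = ((22−12)/6)² = 2.778
te_D = (1 + 4·6 + 17)/6 = 42/6 = 7; σ²_D = ((17−1)/6)² = 7.111
te_E = (9 + 4·10 + 17)/6 = 66/6 = 11; σ²_E = ((17−9)/6)² = 1.778

Forward pass:
ES_A = 0; EF_A = 9
ES_B = 0; EF_B = 6
ES_C = max(EF_A=9, EF_B=6) = 9; EF_C = 9+15 = 24
ES_D = 9; EF_D = 9+7 = 16
ES_E = max(EF_B=6, EF_C=24, EF_D=16) = 24; EF_E = 24+11 = 35
Expected project duration μ = 35 weeks. Critical path: A → C → E.

Variance along critical path = 1.778 + 2.778 + 1.778 = 6.333; σ = √6.333 = 2.517 weeks.
Z = (39 − 35) / 2.517 = 1.589
P(T ≤ 39) = Φ(1.589) ≈ 0.944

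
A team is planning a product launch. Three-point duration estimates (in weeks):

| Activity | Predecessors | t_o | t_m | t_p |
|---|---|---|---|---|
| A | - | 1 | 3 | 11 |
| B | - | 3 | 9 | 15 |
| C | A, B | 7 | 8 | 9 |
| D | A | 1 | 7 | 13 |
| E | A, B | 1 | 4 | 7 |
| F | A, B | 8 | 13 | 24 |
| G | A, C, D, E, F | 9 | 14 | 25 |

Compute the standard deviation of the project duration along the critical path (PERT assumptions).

4.27 weeks

te_A = (1 + 4·3 + 11)/6 = 24/6 = 4; σ²_A = ((11−1)/6)² = 2.778
te_B = (3 + 4·9 + 15)/6 = 54/6 = 9; σ²_B = ((15−3)/6)² = 4.000
te_C = (7 + 4·8 + 9)/6 = 48/6 = 8; σ²_C = ((9−7)/6)² = 0.111
te_D = (1 + 4·7 + 13)/6 = 42/6 = 7; σ²_D = ((13−1)/6)² = 4.000
te_E = (1 + 4·4 + 7)/6 = 24/6 = 4; σ²_E = ((7−1)/6)² = 1.000
te_F = (8 + 4·13 + 24)/6 = 84/6 = 14; σ²_F = ((24−8)/6)² = 7.111
te_G = (9 + 4·14 + 25)/6 = 90/6 = 15; σ²_G = ((25−9)/6)² = 7.111

Forward pass:
ES_A = 0; EF_A = 4
ES_B = 0; EF_B = 9
ES_C = max(EF_A=4, EF_B=9) = 9; EF_C = 9+8 = 17
ES_D = 4; EF_D = 4+7 = 11
ES_E = max(EF_A=4, EF_B=9) = 9; EF_E = 9+4 = 13
ES_F = max(EF_A=4, EF_B=9) = 9; EF_F = 9+14 = 23
ES_G = max(EF_A=4, EF_C=17, EF_D=11, EF_E=13, EF_F=23) = 23; EF_G = 23+15 = 38
Expected project duration μ = 38 weeks. Critical path: B → F → G.

Variance along critical path = 4.000 + 7.111 + 7.111 = 18.222
σ = √18.222 = 4.269 weeks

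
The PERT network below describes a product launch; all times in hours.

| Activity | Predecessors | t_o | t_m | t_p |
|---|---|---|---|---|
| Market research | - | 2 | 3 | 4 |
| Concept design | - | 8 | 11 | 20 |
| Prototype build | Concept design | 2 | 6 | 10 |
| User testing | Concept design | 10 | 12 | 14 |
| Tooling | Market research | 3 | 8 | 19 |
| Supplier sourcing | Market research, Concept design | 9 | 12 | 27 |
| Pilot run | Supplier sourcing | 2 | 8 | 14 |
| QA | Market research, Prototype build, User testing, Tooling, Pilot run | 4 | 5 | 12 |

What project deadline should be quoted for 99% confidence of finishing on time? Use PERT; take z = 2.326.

te_Market research = (2 + 4·3 + 4)/6 = 18/6 = 3; σ²_Market research = ((4−2)/6)² = 0.111
te_Concept design = (8 + 4·11 + 20)/6 = 72/6 = 12; σ²_Concept design = ((20−8)/6)² = 4.000
te_Prototype build = (2 + 4·6 + 10)/6 = 36/6 = 6; σ²_Prototype build = ((10−2)/6)² = 1.778
te_User testing = (10 + 4·12 + 14)/6 = 72/6 = 12; σ²_User testing = ((14−10)/6)² = 0.444
te_Tooling = (3 + 4·8 + 19)/6 = 54/6 = 9; σ²_Tooling = ((19−3)/6)² = 7.111
te_Supplier sourcing = (9 + 4·12 + 27)/6 = 84/6 = 14; σ²_Supplier sourcing = ((27−9)/6)² = 9.000
te_Pilot run = (2 + 4·8 + 14)/6 = 48/6 = 8; σ²_Pilot run = ((14−2)/6)² = 4.000
te_QA = (4 + 4·5 + 12)/6 = 36/6 = 6; σ²_QA = ((12−4)/6)² = 1.778

Forward pass:
ES_Market research = 0; EF_Market research = 3
ES_Concept design = 0; EF_Concept design = 12
ES_Prototype build = 12; EF_Prototype build = 12+6 = 18
ES_User testing = 12; EF_User testing = 12+12 = 24
ES_Tooling = 3; EF_Tooling = 3+9 = 12
ES_Supplier sourcing = max(EF_Market research=3, EF_Concept design=12) = 12; EF_Supplier sourcing = 12+14 = 26
ES_Pilot run = 26; EF_Pilot run = 26+8 = 34
ES_QA = max(EF_Market research=3, EF_Prototype build=18, EF_User testing=24, EF_Tooling=12, EF_Pilot run=34) = 34; EF_QA = 34+6 = 40
Expected project duration μ = 40 hours. Critical path: Concept design → Supplier sourcing → Pilot run → QA.

Variance along critical path = 4.000 + 9.000 + 4.000 + 1.778 = 18.778; σ = 4.333 hours.
D = μ + z·σ = 40 + 2.326·4.333 = 50.1 hours

50.1 hours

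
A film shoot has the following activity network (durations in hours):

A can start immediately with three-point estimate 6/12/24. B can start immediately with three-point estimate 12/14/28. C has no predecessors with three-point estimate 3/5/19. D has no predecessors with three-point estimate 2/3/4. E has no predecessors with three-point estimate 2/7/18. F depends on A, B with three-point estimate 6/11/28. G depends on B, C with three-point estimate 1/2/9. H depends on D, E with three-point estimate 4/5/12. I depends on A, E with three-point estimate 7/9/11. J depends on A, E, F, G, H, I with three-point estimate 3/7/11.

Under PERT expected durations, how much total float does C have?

te_A = (6 + 4·12 + 24)/6 = 78/6 = 13
te_B = (12 + 4·14 + 28)/6 = 96/6 = 16
te_C = (3 + 4·5 + 19)/6 = 42/6 = 7
te_D = (2 + 4·3 + 4)/6 = 18/6 = 3
te_E = (2 + 4·7 + 18)/6 = 48/6 = 8
te_F = (6 + 4·11 + 28)/6 = 78/6 = 13
te_G = (1 + 4·2 + 9)/6 = 18/6 = 3
te_H = (4 + 4·5 + 12)/6 = 36/6 = 6
te_I = (7 + 4·9 + 11)/6 = 54/6 = 9
te_J = (3 + 4·7 + 11)/6 = 42/6 = 7

Forward pass:
ES_A = 0; EF_A = 13
ES_B = 0; EF_B = 16
ES_C = 0; EF_C = 7
ES_D = 0; EF_D = 3
ES_E = 0; EF_E = 8
ES_F = max(EF_A=13, EF_B=16) = 16; EF_F = 16+13 = 29
ES_G = max(EF_B=16, EF_C=7) = 16; EF_G = 16+3 = 19
ES_H = max(EF_D=3, EF_E=8) = 8; EF_H = 8+6 = 14
ES_I = max(EF_A=13, EF_E=8) = 13; EF_I = 13+9 = 22
ES_J = max(EF_A=13, EF_E=8, EF_F=29, EF_G=19, EF_H=14, EF_I=22) = 29; EF_J = 29+7 = 36
Expected project duration μ = 36 hours. Critical path: B → F → J.

Backward pass:
LF_J = 36; LS_J = 36−7 = 29
LF_I = LS_J = 29; LS_I = 29−9 = 20
LF_H = LS_J = 29; LS_H = 29−6 = 23
LF_G = LS_J = 29; LS_G = 29−3 = 26
LF_F = LS_J = 29; LS_F = 29−13 = 16
LF_E = min(LS_H=23, LS_I=20, LS_J=29) = 20; LS_E = 20−8 = 12
LF_D = LS_H = 23; LS_D = 23−3 = 20
LF_C = LS_G = 26; LS_C = 26−7 = 19
LF_B = min(LS_F=16, LS_G=26) = 16; LS_B = 16−16 = 0
LF_A = min(LS_F=16, LS_I=20, LS_J=29) = 16; LS_A = 16−13 = 3
Slack_C = LS_C − ES_C = 19 − 0 = 19

19 hours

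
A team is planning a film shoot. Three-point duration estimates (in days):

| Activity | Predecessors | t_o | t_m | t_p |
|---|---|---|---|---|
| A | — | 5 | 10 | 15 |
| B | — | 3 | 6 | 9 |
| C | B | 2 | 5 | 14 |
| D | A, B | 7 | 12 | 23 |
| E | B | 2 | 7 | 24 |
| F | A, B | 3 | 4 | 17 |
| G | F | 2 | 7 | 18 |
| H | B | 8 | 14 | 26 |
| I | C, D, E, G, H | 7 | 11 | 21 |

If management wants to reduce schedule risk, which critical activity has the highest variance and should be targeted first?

te_A = (5 + 4·10 + 15)/6 = 60/6 = 10; σ²_A = ((15−5)/6)² = 2.778
te_B = (3 + 4·6 + 9)/6 = 36/6 = 6; σ²_B = ((9−3)/6)² = 1.000
te_C = (2 + 4·5 + 14)/6 = 36/6 = 6; σ²_C = ((14−2)/6)² = 4.000
te_D = (7 + 4·12 + 23)/6 = 78/6 = 13; σ²_D = ((23−7)/6)² = 7.111
te_E = (2 + 4·7 + 24)/6 = 54/6 = 9; σ²_E = ((24−2)/6)² = 13.444
te_F = (3 + 4·4 + 17)/6 = 36/6 = 6; σ²_F = ((17−3)/6)² = 5.444
te_G = (2 + 4·7 + 18)/6 = 48/6 = 8; σ²_G = ((18−2)/6)² = 7.111
te_H = (8 + 4·14 + 26)/6 = 90/6 = 15; σ²_H = ((26−8)/6)² = 9.000
te_I = (7 + 4·11 + 21)/6 = 72/6 = 12; σ²_I = ((21−7)/6)² = 5.444

Forward pass:
ES_A = 0; EF_A = 10
ES_B = 0; EF_B = 6
ES_C = 6; EF_C = 6+6 = 12
ES_D = max(EF_A=10, EF_B=6) = 10; EF_D = 10+13 = 23
ES_E = 6; EF_E = 6+9 = 15
ES_F = max(EF_A=10, EF_B=6) = 10; EF_F = 10+6 = 16
ES_G = 16; EF_G = 16+8 = 24
ES_H = 6; EF_H = 6+15 = 21
ES_I = max(EF_C=12, EF_D=23, EF_E=15, EF_G=24, EF_H=21) = 24; EF_I = 24+12 = 36
Expected project duration μ = 36 days. Critical path: A → F → G → I.

Variances on critical path: σ²_A=2.778, σ²_F=5.444, σ²_G=7.111, σ²_I=5.444.
Largest is σ²_G = 7.111.

G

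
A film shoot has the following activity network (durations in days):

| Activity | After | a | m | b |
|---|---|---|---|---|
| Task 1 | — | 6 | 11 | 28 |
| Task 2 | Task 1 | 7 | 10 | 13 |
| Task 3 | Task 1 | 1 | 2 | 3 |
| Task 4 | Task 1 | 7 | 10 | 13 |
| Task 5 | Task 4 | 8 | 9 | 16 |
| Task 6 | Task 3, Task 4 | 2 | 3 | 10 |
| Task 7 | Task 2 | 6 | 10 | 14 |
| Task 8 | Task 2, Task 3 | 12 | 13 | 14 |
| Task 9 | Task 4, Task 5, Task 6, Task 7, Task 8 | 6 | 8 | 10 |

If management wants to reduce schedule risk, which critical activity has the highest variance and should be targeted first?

Task 1

te_Task 1 = (6 + 4·11 + 28)/6 = 78/6 = 13; σ²_Task 1 = ((28−6)/6)² = 13.444
te_Task 2 = (7 + 4·10 + 13)/6 = 60/6 = 10; σ²_Task 2 = ((13−7)/6)² = 1.000
te_Task 3 = (1 + 4·2 + 3)/6 = 12/6 = 2; σ²_Task 3 = ((3−1)/6)² = 0.111
te_Task 4 = (7 + 4·10 + 13)/6 = 60/6 = 10; σ²_Task 4 = ((13−7)/6)² = 1.000
te_Task 5 = (8 + 4·9 + 16)/6 = 60/6 = 10; σ²_Task 5 = ((16−8)/6)² = 1.778
te_Task 6 = (2 + 4·3 + 10)/6 = 24/6 = 4; σ²_Task 6 = ((10−2)/6)² = 1.778
te_Task 7 = (6 + 4·10 + 14)/6 = 60/6 = 10; σ²_Task 7 = ((14−6)/6)² = 1.778
te_Task 8 = (12 + 4·13 + 14)/6 = 78/6 = 13; σ²_Task 8 = ((14−12)/6)² = 0.111
te_Task 9 = (6 + 4·8 + 10)/6 = 48/6 = 8; σ²_Task 9 = ((10−6)/6)² = 0.444

Forward pass:
ES_Task 1 = 0; EF_Task 1 = 13
ES_Task 2 = 13; EF_Task 2 = 13+10 = 23
ES_Task 3 = 13; EF_Task 3 = 13+2 = 15
ES_Task 4 = 13; EF_Task 4 = 13+10 = 23
ES_Task 5 = 23; EF_Task 5 = 23+10 = 33
ES_Task 6 = max(EF_Task 3=15, EF_Task 4=23) = 23; EF_Task 6 = 23+4 = 27
ES_Task 7 = 23; EF_Task 7 = 23+10 = 33
ES_Task 8 = max(EF_Task 2=23, EF_Task 3=15) = 23; EF_Task 8 = 23+13 = 36
ES_Task 9 = max(EF_Task 4=23, EF_Task 5=33, EF_Task 6=27, EF_Task 7=33, EF_Task 8=36) = 36; EF_Task 9 = 36+8 = 44
Expected project duration μ = 44 days. Critical path: Task 1 → Task 2 → Task 8 → Task 9.

Variances on critical path: σ²_Task 1=13.444, σ²_Task 2=1.000, σ²_Task 8=0.111, σ²_Task 9=0.444.
Largest is σ²_Task 1 = 13.444.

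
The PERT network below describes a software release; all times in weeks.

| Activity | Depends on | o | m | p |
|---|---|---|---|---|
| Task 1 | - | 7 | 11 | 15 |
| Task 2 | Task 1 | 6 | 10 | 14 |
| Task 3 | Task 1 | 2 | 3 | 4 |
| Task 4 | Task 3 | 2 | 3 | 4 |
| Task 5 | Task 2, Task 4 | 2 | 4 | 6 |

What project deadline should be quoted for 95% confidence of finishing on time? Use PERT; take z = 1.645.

te_Task 1 = (7 + 4·11 + 15)/6 = 66/6 = 11; σ²_Task 1 = ((15−7)/6)² = 1.778
te_Task 2 = (6 + 4·10 + 14)/6 = 60/6 = 10; σ²_Task 2 = ((14−6)/6)² = 1.778
te_Task 3 = (2 + 4·3 + 4)/6 = 18/6 = 3; σ²_Task 3 = ((4−2)/6)² = 0.111
te_Task 4 = (2 + 4·3 + 4)/6 = 18/6 = 3; σ²_Task 4 = ((4−2)/6)² = 0.111
te_Task 5 = (2 + 4·4 + 6)/6 = 24/6 = 4; σ²_Task 5 = ((6−2)/6)² = 0.444

Forward pass:
ES_Task 1 = 0; EF_Task 1 = 11
ES_Task 2 = 11; EF_Task 2 = 11+10 = 21
ES_Task 3 = 11; EF_Task 3 = 11+3 = 14
ES_Task 4 = 14; EF_Task 4 = 14+3 = 17
ES_Task 5 = max(EF_Task 2=21, EF_Task 4=17) = 21; EF_Task 5 = 21+4 = 25
Expected project duration μ = 25 weeks. Critical path: Task 1 → Task 2 → Task 5.

Variance along critical path = 1.778 + 1.778 + 0.444 = 4.000; σ = 2.000 weeks.
D = μ + z·σ = 25 + 1.645·2.000 = 28.3 weeks

28.3 weeks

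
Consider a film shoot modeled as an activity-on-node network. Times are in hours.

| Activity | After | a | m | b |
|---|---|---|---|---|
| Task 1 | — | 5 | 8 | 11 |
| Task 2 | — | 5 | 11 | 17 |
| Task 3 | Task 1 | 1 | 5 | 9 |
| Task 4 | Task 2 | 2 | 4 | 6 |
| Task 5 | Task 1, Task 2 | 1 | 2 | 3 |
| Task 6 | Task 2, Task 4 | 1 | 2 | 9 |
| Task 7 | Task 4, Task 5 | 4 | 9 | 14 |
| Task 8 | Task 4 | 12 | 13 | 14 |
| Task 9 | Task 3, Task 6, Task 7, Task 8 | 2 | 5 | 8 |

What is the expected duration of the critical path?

te_Task 1 = (5 + 4·8 + 11)/6 = 48/6 = 8
te_Task 2 = (5 + 4·11 + 17)/6 = 66/6 = 11
te_Task 3 = (1 + 4·5 + 9)/6 = 30/6 = 5
te_Task 4 = (2 + 4·4 + 6)/6 = 24/6 = 4
te_Task 5 = (1 + 4·2 + 3)/6 = 12/6 = 2
te_Task 6 = (1 + 4·2 + 9)/6 = 18/6 = 3
te_Task 7 = (4 + 4·9 + 14)/6 = 54/6 = 9
te_Task 8 = (12 + 4·13 + 14)/6 = 78/6 = 13
te_Task 9 = (2 + 4·5 + 8)/6 = 30/6 = 5

Forward pass:
ES_Task 1 = 0; EF_Task 1 = 8
ES_Task 2 = 0; EF_Task 2 = 11
ES_Task 3 = 8; EF_Task 3 = 8+5 = 13
ES_Task 4 = 11; EF_Task 4 = 11+4 = 15
ES_Task 5 = max(EF_Task 1=8, EF_Task 2=11) = 11; EF_Task 5 = 11+2 = 13
ES_Task 6 = max(EF_Task 2=11, EF_Task 4=15) = 15; EF_Task 6 = 15+3 = 18
ES_Task 7 = max(EF_Task 4=15, EF_Task 5=13) = 15; EF_Task 7 = 15+9 = 24
ES_Task 8 = 15; EF_Task 8 = 15+13 = 28
ES_Task 9 = max(EF_Task 3=13, EF_Task 6=18, EF_Task 7=24, EF_Task 8=28) = 28; EF_Task 9 = 28+5 = 33
Expected project duration μ = 33 hours. Critical path: Task 2 → Task 4 → Task 8 → Task 9.

33 hours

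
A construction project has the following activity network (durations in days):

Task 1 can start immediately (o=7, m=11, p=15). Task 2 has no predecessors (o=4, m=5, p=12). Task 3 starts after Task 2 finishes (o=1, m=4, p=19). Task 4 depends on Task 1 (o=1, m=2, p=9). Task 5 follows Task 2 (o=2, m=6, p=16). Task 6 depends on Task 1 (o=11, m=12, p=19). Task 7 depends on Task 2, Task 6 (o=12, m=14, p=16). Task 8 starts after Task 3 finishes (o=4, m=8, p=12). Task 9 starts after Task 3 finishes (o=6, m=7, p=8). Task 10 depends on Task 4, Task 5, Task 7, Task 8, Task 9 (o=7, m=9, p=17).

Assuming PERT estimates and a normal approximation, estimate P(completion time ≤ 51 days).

te_Task 1 = (7 + 4·11 + 15)/6 = 66/6 = 11; σ²_Task 1 = ((15−7)/6)² = 1.778
te_Task 2 = (4 + 4·5 + 12)/6 = 36/6 = 6; σ²_Task 2 = ((12−4)/6)² = 1.778
te_Task 3 = (1 + 4·4 + 19)/6 = 36/6 = 6; σ²_Task 3 = ((19−1)/6)² = 9.000
te_Task 4 = (1 + 4·2 + 9)/6 = 18/6 = 3; σ²_Task 4 = ((9−1)/6)² = 1.778
te_Task 5 = (2 + 4·6 + 16)/6 = 42/6 = 7; σ²_Task 5 = ((16−2)/6)² = 5.444
te_Task 6 = (11 + 4·12 + 19)/6 = 78/6 = 13; σ²_Task 6 = ((19−11)/6)² = 1.778
te_Task 7 = (12 + 4·14 + 16)/6 = 84/6 = 14; σ²_Task 7 = ((16−12)/6)² = 0.444
te_Task 8 = (4 + 4·8 + 12)/6 = 48/6 = 8; σ²_Task 8 = ((12−4)/6)² = 1.778
te_Task 9 = (6 + 4·7 + 8)/6 = 42/6 = 7; σ²_Task 9 = ((8−6)/6)² = 0.111
te_Task 10 = (7 + 4·9 + 17)/6 = 60/6 = 10; σ²_Task 10 = ((17−7)/6)² = 2.778

Forward pass:
ES_Task 1 = 0; EF_Task 1 = 11
ES_Task 2 = 0; EF_Task 2 = 6
ES_Task 3 = 6; EF_Task 3 = 6+6 = 12
ES_Task 4 = 11; EF_Task 4 = 11+3 = 14
ES_Task 5 = 6; EF_Task 5 = 6+7 = 13
ES_Task 6 = 11; EF_Task 6 = 11+13 = 24
ES_Task 7 = max(EF_Task 2=6, EF_Task 6=24) = 24; EF_Task 7 = 24+14 = 38
ES_Task 8 = 12; EF_Task 8 = 12+8 = 20
ES_Task 9 = 12; EF_Task 9 = 12+7 = 19
ES_Task 10 = max(EF_Task 4=14, EF_Task 5=13, EF_Task 7=38, EF_Task 8=20, EF_Task 9=19) = 38; EF_Task 10 = 38+10 = 48
Expected project duration μ = 48 days. Critical path: Task 1 → Task 6 → Task 7 → Task 10.

Variance along critical path = 1.778 + 1.778 + 0.444 + 2.778 = 6.778; σ = √6.778 = 2.603 days.
Z = (51 − 48) / 2.603 = 1.152
P(T ≤ 51) = Φ(1.152) ≈ 0.875

0.875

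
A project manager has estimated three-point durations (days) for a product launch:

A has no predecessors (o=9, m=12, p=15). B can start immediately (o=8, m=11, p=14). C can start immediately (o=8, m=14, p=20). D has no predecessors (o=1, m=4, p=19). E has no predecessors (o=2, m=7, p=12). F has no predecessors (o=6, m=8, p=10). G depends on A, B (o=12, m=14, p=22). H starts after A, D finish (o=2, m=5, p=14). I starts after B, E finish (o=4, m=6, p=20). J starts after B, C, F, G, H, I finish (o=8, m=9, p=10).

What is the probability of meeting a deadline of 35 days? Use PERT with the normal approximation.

0.306

te_A = (9 + 4·12 + 15)/6 = 72/6 = 12; σ²_A = ((15−9)/6)² = 1.000
te_B = (8 + 4·11 + 14)/6 = 66/6 = 11; σ²_B = ((14−8)/6)² = 1.000
te_C = (8 + 4·14 + 20)/6 = 84/6 = 14; σ²_C = ((20−8)/6)² = 4.000
te_D = (1 + 4·4 + 19)/6 = 36/6 = 6; σ²_D = ((19−1)/6)² = 9.000
te_E = (2 + 4·7 + 12)/6 = 42/6 = 7; σ²_E = ((12−2)/6)² = 2.778
te_F = (6 + 4·8 + 10)/6 = 48/6 = 8; σ²_F = ((10−6)/6)² = 0.444
te_G = (12 + 4·14 + 22)/6 = 90/6 = 15; σ²_G = ((22−12)/6)² = 2.778
te_H = (2 + 4·5 + 14)/6 = 36/6 = 6; σ²_H = ((14−2)/6)² = 4.000
te_I = (4 + 4·6 + 20)/6 = 48/6 = 8; σ²_I = ((20−4)/6)² = 7.111
te_J = (8 + 4·9 + 10)/6 = 54/6 = 9; σ²_J = ((10−8)/6)² = 0.111

Forward pass:
ES_A = 0; EF_A = 12
ES_B = 0; EF_B = 11
ES_C = 0; EF_C = 14
ES_D = 0; EF_D = 6
ES_E = 0; EF_E = 7
ES_F = 0; EF_F = 8
ES_G = max(EF_A=12, EF_B=11) = 12; EF_G = 12+15 = 27
ES_H = max(EF_A=12, EF_D=6) = 12; EF_H = 12+6 = 18
ES_I = max(EF_B=11, EF_E=7) = 11; EF_I = 11+8 = 19
ES_J = max(EF_B=11, EF_C=14, EF_F=8, EF_G=27, EF_H=18, EF_I=19) = 27; EF_J = 27+9 = 36
Expected project duration μ = 36 days. Critical path: A → G → J.

Variance along critical path = 1.000 + 2.778 + 0.111 = 3.889; σ = √3.889 = 1.972 days.
Z = (35 − 36) / 1.972 = -0.507
P(T ≤ 35) = Φ(-0.507) ≈ 0.306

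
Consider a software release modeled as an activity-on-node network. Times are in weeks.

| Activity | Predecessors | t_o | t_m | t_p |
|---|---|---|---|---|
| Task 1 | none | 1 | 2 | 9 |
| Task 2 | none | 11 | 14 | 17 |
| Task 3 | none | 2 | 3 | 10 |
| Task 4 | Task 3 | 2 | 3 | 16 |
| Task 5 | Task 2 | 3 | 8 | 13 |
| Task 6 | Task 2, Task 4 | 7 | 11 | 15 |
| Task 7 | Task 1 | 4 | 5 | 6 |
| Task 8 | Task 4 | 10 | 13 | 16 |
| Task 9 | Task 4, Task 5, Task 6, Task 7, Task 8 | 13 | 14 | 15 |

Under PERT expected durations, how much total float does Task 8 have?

te_Task 1 = (1 + 4·2 + 9)/6 = 18/6 = 3
te_Task 2 = (11 + 4·14 + 17)/6 = 84/6 = 14
te_Task 3 = (2 + 4·3 + 10)/6 = 24/6 = 4
te_Task 4 = (2 + 4·3 + 16)/6 = 30/6 = 5
te_Task 5 = (3 + 4·8 + 13)/6 = 48/6 = 8
te_Task 6 = (7 + 4·11 + 15)/6 = 66/6 = 11
te_Task 7 = (4 + 4·5 + 6)/6 = 30/6 = 5
te_Task 8 = (10 + 4·13 + 16)/6 = 78/6 = 13
te_Task 9 = (13 + 4·14 + 15)/6 = 84/6 = 14

Forward pass:
ES_Task 1 = 0; EF_Task 1 = 3
ES_Task 2 = 0; EF_Task 2 = 14
ES_Task 3 = 0; EF_Task 3 = 4
ES_Task 4 = 4; EF_Task 4 = 4+5 = 9
ES_Task 5 = 14; EF_Task 5 = 14+8 = 22
ES_Task 6 = max(EF_Task 2=14, EF_Task 4=9) = 14; EF_Task 6 = 14+11 = 25
ES_Task 7 = 3; EF_Task 7 = 3+5 = 8
ES_Task 8 = 9; EF_Task 8 = 9+13 = 22
ES_Task 9 = max(EF_Task 4=9, EF_Task 5=22, EF_Task 6=25, EF_Task 7=8, EF_Task 8=22) = 25; EF_Task 9 = 25+14 = 39
Expected project duration μ = 39 weeks. Critical path: Task 2 → Task 6 → Task 9.

Backward pass:
LF_Task 9 = 39; LS_Task 9 = 39−14 = 25
LF_Task 8 = LS_Task 9 = 25; LS_Task 8 = 25−13 = 12
LF_Task 7 = LS_Task 9 = 25; LS_Task 7 = 25−5 = 20
LF_Task 6 = LS_Task 9 = 25; LS_Task 6 = 25−11 = 14
LF_Task 5 = LS_Task 9 = 25; LS_Task 5 = 25−8 = 17
LF_Task 4 = min(LS_Task 6=14, LS_Task 8=12, LS_Task 9=25) = 12; LS_Task 4 = 12−5 = 7
LF_Task 3 = LS_Task 4 = 7; LS_Task 3 = 7−4 = 3
LF_Task 2 = min(LS_Task 5=17, LS_Task 6=14) = 14; LS_Task 2 = 14−14 = 0
LF_Task 1 = LS_Task 7 = 20; LS_Task 1 = 20−3 = 17
Slack_Task 8 = LS_Task 8 − ES_Task 8 = 12 − 9 = 3

3 weeks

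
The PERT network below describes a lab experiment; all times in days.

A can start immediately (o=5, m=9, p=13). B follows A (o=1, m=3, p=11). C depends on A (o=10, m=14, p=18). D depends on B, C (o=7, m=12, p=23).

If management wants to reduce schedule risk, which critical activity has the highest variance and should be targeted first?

D

te_A = (5 + 4·9 + 13)/6 = 54/6 = 9; σ²_A = ((13−5)/6)² = 1.778
te_B = (1 + 4·3 + 11)/6 = 24/6 = 4; σ²_B = ((11−1)/6)² = 2.778
te_C = (10 + 4·14 + 18)/6 = 84/6 = 14; σ²_C = ((18−10)/6)² = 1.778
te_D = (7 + 4·12 + 23)/6 = 78/6 = 13; σ²_D = ((23−7)/6)² = 7.111

Forward pass:
ES_A = 0; EF_A = 9
ES_B = 9; EF_B = 9+4 = 13
ES_C = 9; EF_C = 9+14 = 23
ES_D = max(EF_B=13, EF_C=23) = 23; EF_D = 23+13 = 36
Expected project duration μ = 36 days. Critical path: A → C → D.

Variances on critical path: σ²_A=1.778, σ²_C=1.778, σ²_D=7.111.
Largest is σ²_D = 7.111.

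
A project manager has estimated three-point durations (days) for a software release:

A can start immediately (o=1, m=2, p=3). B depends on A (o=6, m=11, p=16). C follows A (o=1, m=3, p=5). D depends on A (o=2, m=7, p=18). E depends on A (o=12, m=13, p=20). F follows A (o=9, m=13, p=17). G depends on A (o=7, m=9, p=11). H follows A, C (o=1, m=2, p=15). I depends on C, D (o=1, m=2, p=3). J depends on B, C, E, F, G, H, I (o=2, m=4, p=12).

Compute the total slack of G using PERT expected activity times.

5 days

te_A = (1 + 4·2 + 3)/6 = 12/6 = 2
te_B = (6 + 4·11 + 16)/6 = 66/6 = 11
te_C = (1 + 4·3 + 5)/6 = 18/6 = 3
te_D = (2 + 4·7 + 18)/6 = 48/6 = 8
te_E = (12 + 4·13 + 20)/6 = 84/6 = 14
te_F = (9 + 4·13 + 17)/6 = 78/6 = 13
te_G = (7 + 4·9 + 11)/6 = 54/6 = 9
te_H = (1 + 4·2 + 15)/6 = 24/6 = 4
te_I = (1 + 4·2 + 3)/6 = 12/6 = 2
te_J = (2 + 4·4 + 12)/6 = 30/6 = 5

Forward pass:
ES_A = 0; EF_A = 2
ES_B = 2; EF_B = 2+11 = 13
ES_C = 2; EF_C = 2+3 = 5
ES_D = 2; EF_D = 2+8 = 10
ES_E = 2; EF_E = 2+14 = 16
ES_F = 2; EF_F = 2+13 = 15
ES_G = 2; EF_G = 2+9 = 11
ES_H = max(EF_A=2, EF_C=5) = 5; EF_H = 5+4 = 9
ES_I = max(EF_C=5, EF_D=10) = 10; EF_I = 10+2 = 12
ES_J = max(EF_B=13, EF_C=5, EF_E=16, EF_F=15, EF_G=11, EF_H=9, EF_I=12) = 16; EF_J = 16+5 = 21
Expected project duration μ = 21 days. Critical path: A → E → J.

Backward pass:
LF_J = 21; LS_J = 21−5 = 16
LF_I = LS_J = 16; LS_I = 16−2 = 14
LF_H = LS_J = 16; LS_H = 16−4 = 12
LF_G = LS_J = 16; LS_G = 16−9 = 7
LF_F = LS_J = 16; LS_F = 16−13 = 3
LF_E = LS_J = 16; LS_E = 16−14 = 2
LF_D = LS_I = 14; LS_D = 14−8 = 6
LF_C = min(LS_H=12, LS_I=14, LS_J=16) = 12; LS_C = 12−3 = 9
LF_B = LS_J = 16; LS_B = 16−11 = 5
LF_A = min(LS_B=5, LS_C=9, LS_D=6, LS_E=2, LS_F=3, LS_G=7, LS_H=12) = 2; LS_A = 2−2 = 0
Slack_G = LS_G − ES_G = 7 − 2 = 5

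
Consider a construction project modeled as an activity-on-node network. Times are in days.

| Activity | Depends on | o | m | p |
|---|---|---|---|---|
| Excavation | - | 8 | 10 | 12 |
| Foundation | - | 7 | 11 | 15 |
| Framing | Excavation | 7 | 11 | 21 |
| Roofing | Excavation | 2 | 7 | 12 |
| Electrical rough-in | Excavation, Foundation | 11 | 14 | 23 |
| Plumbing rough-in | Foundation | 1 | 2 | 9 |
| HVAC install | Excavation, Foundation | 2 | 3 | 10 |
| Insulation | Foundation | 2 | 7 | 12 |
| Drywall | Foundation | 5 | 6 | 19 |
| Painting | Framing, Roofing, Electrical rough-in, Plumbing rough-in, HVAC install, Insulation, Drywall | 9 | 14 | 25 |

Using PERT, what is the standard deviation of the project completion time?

te_Excavation = (8 + 4·10 + 12)/6 = 60/6 = 10; σ²_Excavation = ((12−8)/6)² = 0.444
te_Foundation = (7 + 4·11 + 15)/6 = 66/6 = 11; σ²_Foundation = ((15−7)/6)² = 1.778
te_Framing = (7 + 4·11 + 21)/6 = 72/6 = 12; σ²_Framing = ((21−7)/6)² = 5.444
te_Roofing = (2 + 4·7 + 12)/6 = 42/6 = 7; σ²_Roofing = ((12−2)/6)² = 2.778
te_Electrical rough-in = (11 + 4·14 + 23)/6 = 90/6 = 15; σ²_Electrical rough-in = ((23−11)/6)² = 4.000
te_Plumbing rough-in = (1 + 4·2 + 9)/6 = 18/6 = 3; σ²_Plumbing rough-in = ((9−1)/6)² = 1.778
te_HVAC install = (2 + 4·3 + 10)/6 = 24/6 = 4; σ²_HVAC install = ((10−2)/6)² = 1.778
te_Insulation = (2 + 4·7 + 12)/6 = 42/6 = 7; σ²_Insulation = ((12−2)/6)² = 2.778
te_Drywall = (5 + 4·6 + 19)/6 = 48/6 = 8; σ²_Drywall = ((19−5)/6)² = 5.444
te_Painting = (9 + 4·14 + 25)/6 = 90/6 = 15; σ²_Painting = ((25−9)/6)² = 7.111

Forward pass:
ES_Excavation = 0; EF_Excavation = 10
ES_Foundation = 0; EF_Foundation = 11
ES_Framing = 10; EF_Framing = 10+12 = 22
ES_Roofing = 10; EF_Roofing = 10+7 = 17
ES_Electrical rough-in = max(EF_Excavation=10, EF_Foundation=11) = 11; EF_Electrical rough-in = 11+15 = 26
ES_Plumbing rough-in = 11; EF_Plumbing rough-in = 11+3 = 14
ES_HVAC install = max(EF_Excavation=10, EF_Foundation=11) = 11; EF_HVAC install = 11+4 = 15
ES_Insulation = 11; EF_Insulation = 11+7 = 18
ES_Drywall = 11; EF_Drywall = 11+8 = 19
ES_Painting = max(EF_Framing=22, EF_Roofing=17, EF_Electrical rough-in=26, EF_Plumbing rough-in=14, EF_HVAC install=15, EF_Insulation=18, EF_Drywall=19) = 26; EF_Painting = 26+15 = 41
Expected project duration μ = 41 days. Critical path: Foundation → Electrical rough-in → Painting.

Variance along critical path = 1.778 + 4.000 + 7.111 = 12.889
σ = √12.889 = 3.590 days

3.59 days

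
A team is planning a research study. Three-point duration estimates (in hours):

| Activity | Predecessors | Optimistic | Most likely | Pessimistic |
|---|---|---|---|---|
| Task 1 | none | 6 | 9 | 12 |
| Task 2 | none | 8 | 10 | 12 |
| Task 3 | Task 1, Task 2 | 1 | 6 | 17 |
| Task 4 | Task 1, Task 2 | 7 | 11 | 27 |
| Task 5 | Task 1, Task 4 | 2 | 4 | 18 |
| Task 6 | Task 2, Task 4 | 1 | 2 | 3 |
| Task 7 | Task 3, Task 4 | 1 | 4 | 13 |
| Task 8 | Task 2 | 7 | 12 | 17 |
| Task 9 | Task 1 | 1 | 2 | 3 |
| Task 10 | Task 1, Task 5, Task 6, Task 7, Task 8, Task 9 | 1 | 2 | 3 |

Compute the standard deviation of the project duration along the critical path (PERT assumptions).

4.33 hours

te_Task 1 = (6 + 4·9 + 12)/6 = 54/6 = 9; σ²_Task 1 = ((12−6)/6)² = 1.000
te_Task 2 = (8 + 4·10 + 12)/6 = 60/6 = 10; σ²_Task 2 = ((12−8)/6)² = 0.444
te_Task 3 = (1 + 4·6 + 17)/6 = 42/6 = 7; σ²_Task 3 = ((17−1)/6)² = 7.111
te_Task 4 = (7 + 4·11 + 27)/6 = 78/6 = 13; σ²_Task 4 = ((27−7)/6)² = 11.111
te_Task 5 = (2 + 4·4 + 18)/6 = 36/6 = 6; σ²_Task 5 = ((18−2)/6)² = 7.111
te_Task 6 = (1 + 4·2 + 3)/6 = 12/6 = 2; σ²_Task 6 = ((3−1)/6)² = 0.111
te_Task 7 = (1 + 4·4 + 13)/6 = 30/6 = 5; σ²_Task 7 = ((13−1)/6)² = 4.000
te_Task 8 = (7 + 4·12 + 17)/6 = 72/6 = 12; σ²_Task 8 = ((17−7)/6)² = 2.778
te_Task 9 = (1 + 4·2 + 3)/6 = 12/6 = 2; σ²_Task 9 = ((3−1)/6)² = 0.111
te_Task 10 = (1 + 4·2 + 3)/6 = 12/6 = 2; σ²_Task 10 = ((3−1)/6)² = 0.111

Forward pass:
ES_Task 1 = 0; EF_Task 1 = 9
ES_Task 2 = 0; EF_Task 2 = 10
ES_Task 3 = max(EF_Task 1=9, EF_Task 2=10) = 10; EF_Task 3 = 10+7 = 17
ES_Task 4 = max(EF_Task 1=9, EF_Task 2=10) = 10; EF_Task 4 = 10+13 = 23
ES_Task 5 = max(EF_Task 1=9, EF_Task 4=23) = 23; EF_Task 5 = 23+6 = 29
ES_Task 6 = max(EF_Task 2=10, EF_Task 4=23) = 23; EF_Task 6 = 23+2 = 25
ES_Task 7 = max(EF_Task 3=17, EF_Task 4=23) = 23; EF_Task 7 = 23+5 = 28
ES_Task 8 = 10; EF_Task 8 = 10+12 = 22
ES_Task 9 = 9; EF_Task 9 = 9+2 = 11
ES_Task 10 = max(EF_Task 1=9, EF_Task 5=29, EF_Task 6=25, EF_Task 7=28, EF_Task 8=22, EF_Task 9=11) = 29; EF_Task 10 = 29+2 = 31
Expected project duration μ = 31 hours. Critical path: Task 2 → Task 4 → Task 5 → Task 10.

Variance along critical path = 0.444 + 11.111 + 7.111 + 0.111 = 18.778
σ = √18.778 = 4.333 hours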